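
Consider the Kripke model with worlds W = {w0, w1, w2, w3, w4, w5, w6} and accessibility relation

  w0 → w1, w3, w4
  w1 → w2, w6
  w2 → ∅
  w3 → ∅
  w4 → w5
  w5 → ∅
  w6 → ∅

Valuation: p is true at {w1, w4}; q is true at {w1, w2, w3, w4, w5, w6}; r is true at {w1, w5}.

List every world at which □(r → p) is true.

{w0, w1, w2, w3, w5, w6}

w0: successors {w1, w3, w4}; r → p there: w1:T, w3:T, w4:T. ✓
w1: successors {w2, w6}; r → p there: w2:T, w6:T. ✓
w2: no successors, so □(r → p) holds vacuously. ✓
w3: no successors, so □(r → p) holds vacuously. ✓
w4: successors {w5}; r → p there: w5:F. ✗
w5: no successors, so □(r → p) holds vacuously. ✓
w6: no successors, so □(r → p) holds vacuously. ✓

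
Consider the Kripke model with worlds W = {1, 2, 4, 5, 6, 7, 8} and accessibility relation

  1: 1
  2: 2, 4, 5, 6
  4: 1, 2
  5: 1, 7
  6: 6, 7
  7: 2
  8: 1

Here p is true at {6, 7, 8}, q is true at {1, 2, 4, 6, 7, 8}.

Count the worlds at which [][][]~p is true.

1: successors {1}; [][]~p there: 1:T. ✓
2: successors {2, 4, 5, 6}; [][]~p there: 2:F, 4:F, 5:T, 6:F. ✗
4: successors {1, 2}; [][]~p there: 1:T, 2:F. ✗
5: successors {1, 7}; [][]~p there: 1:T, 7:F. ✗
6: successors {6, 7}; [][]~p there: 6:F, 7:F. ✗
7: successors {2}; [][]~p there: 2:F. ✗
8: successors {1}; [][]~p there: 1:T. ✓
Satisfying worlds: {1, 8}.

2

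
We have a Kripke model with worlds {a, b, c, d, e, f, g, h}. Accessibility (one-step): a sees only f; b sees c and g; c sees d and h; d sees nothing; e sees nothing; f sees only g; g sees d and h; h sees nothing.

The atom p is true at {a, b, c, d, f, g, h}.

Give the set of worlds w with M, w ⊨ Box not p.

{d, e, h}

a: successors {f}; not p there: f:F. ✗
b: successors {c, g}; not p there: c:F, g:F. ✗
c: successors {d, h}; not p there: d:F, h:F. ✗
d: no successors, so Box not p holds vacuously. ✓
e: no successors, so Box not p holds vacuously. ✓
f: successors {g}; not p there: g:F. ✗
g: successors {d, h}; not p there: d:F, h:F. ✗
h: no successors, so Box not p holds vacuously. ✓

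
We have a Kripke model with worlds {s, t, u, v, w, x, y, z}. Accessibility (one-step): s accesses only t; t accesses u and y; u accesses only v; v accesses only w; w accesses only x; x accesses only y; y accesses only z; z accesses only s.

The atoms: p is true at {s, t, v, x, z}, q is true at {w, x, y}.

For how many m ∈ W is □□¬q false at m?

4

s: successors {t}; □¬q there: t:F. ✗
t: successors {u, y}; □¬q there: u:T, y:T. ✓
u: successors {v}; □¬q there: v:F. ✗
v: successors {w}; □¬q there: w:F. ✗
w: successors {x}; □¬q there: x:F. ✗
x: successors {y}; □¬q there: y:T. ✓
y: successors {z}; □¬q there: z:T. ✓
z: successors {s}; □¬q there: s:T. ✓
Satisfying worlds: {t, x, y, z}.
So □□¬q fails at the other 4 worlds.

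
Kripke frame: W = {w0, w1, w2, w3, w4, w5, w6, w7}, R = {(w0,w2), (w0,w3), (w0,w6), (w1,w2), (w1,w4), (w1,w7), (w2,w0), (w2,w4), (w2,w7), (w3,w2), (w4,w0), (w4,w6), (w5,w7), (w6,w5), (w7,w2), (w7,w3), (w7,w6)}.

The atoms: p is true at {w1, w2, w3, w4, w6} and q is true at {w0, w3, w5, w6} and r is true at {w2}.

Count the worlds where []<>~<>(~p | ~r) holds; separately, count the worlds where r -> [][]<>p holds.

1 and 7

For []<>~<>(~p | ~r):
w0: successors {w2, w3, w6}; <>~<>(~p | ~r) there: w2:F, w3:F, w6:F. ✗
w1: successors {w2, w4, w7}; <>~<>(~p | ~r) there: w2:F, w4:F, w7:T. ✗
w2: successors {w0, w4, w7}; <>~<>(~p | ~r) there: w0:T, w4:F, w7:T. ✗
w3: successors {w2}; <>~<>(~p | ~r) there: w2:F. ✗
w4: successors {w0, w6}; <>~<>(~p | ~r) there: w0:T, w6:F. ✗
w5: successors {w7}; <>~<>(~p | ~r) there: w7:T. ✓
w6: successors {w5}; <>~<>(~p | ~r) there: w5:F. ✗
w7: successors {w2, w3, w6}; <>~<>(~p | ~r) there: w2:F, w3:F, w6:F. ✗
— 1 world.
For r -> [][]<>p:
w0: r is F, [][]<>p is F. ✓
w1: r is F, [][]<>p is F. ✓
w2: r is T, [][]<>p is F. ✗
w3: r is F, [][]<>p is T. ✓
w4: r is F, [][]<>p is F. ✓
w5: r is F, [][]<>p is F. ✓
w6: r is F, [][]<>p is T. ✓
w7: r is F, [][]<>p is F. ✓
— 7 worlds.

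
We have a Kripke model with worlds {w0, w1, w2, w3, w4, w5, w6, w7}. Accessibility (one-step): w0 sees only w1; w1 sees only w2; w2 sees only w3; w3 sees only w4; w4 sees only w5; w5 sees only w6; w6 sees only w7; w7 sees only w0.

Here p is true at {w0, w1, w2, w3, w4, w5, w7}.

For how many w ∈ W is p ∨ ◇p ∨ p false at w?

0

w0: p ∨ ◇p is T, p is T. ✓
w1: p ∨ ◇p is T, p is T. ✓
w2: p ∨ ◇p is T, p is T. ✓
w3: p ∨ ◇p is T, p is T. ✓
w4: p ∨ ◇p is T, p is T. ✓
w5: p ∨ ◇p is T, p is T. ✓
w6: p ∨ ◇p is T, p is F. ✓
w7: p ∨ ◇p is T, p is T. ✓
Satisfying worlds: {w0, w1, w2, w3, w4, w5, w6, w7}.
So p ∨ ◇p ∨ p fails at the other 0 worlds.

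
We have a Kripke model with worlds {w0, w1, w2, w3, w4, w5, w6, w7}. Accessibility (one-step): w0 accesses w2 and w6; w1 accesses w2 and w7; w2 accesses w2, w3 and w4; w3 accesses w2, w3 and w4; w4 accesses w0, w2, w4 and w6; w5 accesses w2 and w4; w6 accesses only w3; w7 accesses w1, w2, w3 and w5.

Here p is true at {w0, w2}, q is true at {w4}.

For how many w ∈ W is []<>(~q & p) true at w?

6

w0: successors {w2, w6}; <>(~q & p) there: w2:T, w6:F. ✗
w1: successors {w2, w7}; <>(~q & p) there: w2:T, w7:T. ✓
w2: successors {w2, w3, w4}; <>(~q & p) there: w2:T, w3:T, w4:T. ✓
w3: successors {w2, w3, w4}; <>(~q & p) there: w2:T, w3:T, w4:T. ✓
w4: successors {w0, w2, w4, w6}; <>(~q & p) there: w0:T, w2:T, w4:T, w6:F. ✗
w5: successors {w2, w4}; <>(~q & p) there: w2:T, w4:T. ✓
w6: successors {w3}; <>(~q & p) there: w3:T. ✓
w7: successors {w1, w2, w3, w5}; <>(~q & p) there: w1:T, w2:T, w3:T, w5:T. ✓
Satisfying worlds: {w1, w2, w3, w5, w6, w7}.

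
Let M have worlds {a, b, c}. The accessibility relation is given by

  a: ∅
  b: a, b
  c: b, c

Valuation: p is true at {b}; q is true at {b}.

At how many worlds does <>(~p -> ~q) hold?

a: no successors, so <>(~p -> ~q) fails. ✗
b: successors {a, b}; ~p -> ~q there: a:T, b:T. ✓
c: successors {b, c}; ~p -> ~q there: b:T, c:T. ✓
Satisfying worlds: {b, c}.

2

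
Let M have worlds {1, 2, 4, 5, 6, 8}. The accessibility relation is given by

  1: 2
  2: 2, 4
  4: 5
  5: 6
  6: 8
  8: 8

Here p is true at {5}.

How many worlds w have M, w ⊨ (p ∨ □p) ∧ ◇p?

1

1: p ∨ □p is F, ◇p is F. ✗
2: p ∨ □p is F, ◇p is F. ✗
4: p ∨ □p is T, ◇p is T. ✓
5: p ∨ □p is T, ◇p is F. ✗
6: p ∨ □p is F, ◇p is F. ✗
8: p ∨ □p is F, ◇p is F. ✗
Satisfying worlds: {4}.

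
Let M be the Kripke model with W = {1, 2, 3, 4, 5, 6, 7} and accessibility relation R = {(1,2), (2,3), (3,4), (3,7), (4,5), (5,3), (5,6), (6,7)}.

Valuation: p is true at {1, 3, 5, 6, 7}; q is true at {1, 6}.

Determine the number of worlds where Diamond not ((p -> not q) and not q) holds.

1: successors {2}; not ((p -> not q) and not q) there: 2:F. ✗
2: successors {3}; not ((p -> not q) and not q) there: 3:F. ✗
3: successors {4, 7}; not ((p -> not q) and not q) there: 4:F, 7:F. ✗
4: successors {5}; not ((p -> not q) and not q) there: 5:F. ✗
5: successors {3, 6}; not ((p -> not q) and not q) there: 3:F, 6:T. ✓
6: successors {7}; not ((p -> not q) and not q) there: 7:F. ✗
7: no successors, so Diamond not ((p -> not q) and not q) fails. ✗
Satisfying worlds: {5}.

1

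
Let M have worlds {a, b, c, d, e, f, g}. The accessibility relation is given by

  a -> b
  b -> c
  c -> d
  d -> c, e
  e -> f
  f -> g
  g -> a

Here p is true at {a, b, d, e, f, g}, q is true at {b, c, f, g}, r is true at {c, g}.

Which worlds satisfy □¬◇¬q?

a: successors {b}; ¬◇¬q there: b:T. ✓
b: successors {c}; ¬◇¬q there: c:F. ✗
c: successors {d}; ¬◇¬q there: d:F. ✗
d: successors {c, e}; ¬◇¬q there: c:F, e:T. ✗
e: successors {f}; ¬◇¬q there: f:T. ✓
f: successors {g}; ¬◇¬q there: g:F. ✗
g: successors {a}; ¬◇¬q there: a:T. ✓

{a, e, g}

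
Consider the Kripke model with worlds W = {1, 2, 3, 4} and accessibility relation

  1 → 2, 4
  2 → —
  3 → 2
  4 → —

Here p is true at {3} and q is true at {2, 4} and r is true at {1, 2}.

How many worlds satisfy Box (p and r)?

1: successors {2, 4}; p and r there: 2:F, 4:F. ✗
2: no successors, so Box (p and r) holds vacuously. ✓
3: successors {2}; p and r there: 2:F. ✗
4: no successors, so Box (p and r) holds vacuously. ✓
Satisfying worlds: {2, 4}.

2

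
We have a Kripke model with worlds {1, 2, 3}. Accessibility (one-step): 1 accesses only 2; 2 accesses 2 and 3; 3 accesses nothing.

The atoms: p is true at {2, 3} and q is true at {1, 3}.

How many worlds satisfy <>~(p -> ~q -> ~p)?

2

1: successors {2}; ~(p -> ~q -> ~p) there: 2:T. ✓
2: successors {2, 3}; ~(p -> ~q -> ~p) there: 2:T, 3:F. ✓
3: no successors, so <>~(p -> ~q -> ~p) fails. ✗
Satisfying worlds: {1, 2}.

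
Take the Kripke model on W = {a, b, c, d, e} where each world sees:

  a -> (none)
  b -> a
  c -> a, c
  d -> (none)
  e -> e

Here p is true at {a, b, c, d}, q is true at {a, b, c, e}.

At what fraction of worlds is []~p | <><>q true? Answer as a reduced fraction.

a: []~p is T, <><>q is F. ✓
b: []~p is F, <><>q is F. ✗
c: []~p is F, <><>q is T. ✓
d: []~p is T, <><>q is F. ✓
e: []~p is T, <><>q is T. ✓
That's 4 of 5 worlds, so 4/5.

4/5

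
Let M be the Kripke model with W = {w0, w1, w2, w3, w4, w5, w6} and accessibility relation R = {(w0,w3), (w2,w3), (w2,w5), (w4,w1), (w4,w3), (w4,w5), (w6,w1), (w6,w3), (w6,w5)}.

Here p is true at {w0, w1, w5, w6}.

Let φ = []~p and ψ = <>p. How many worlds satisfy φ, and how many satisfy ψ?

4 and 3

For []~p:
w0: successors {w3}; ~p there: w3:T. ✓
w1: no successors, so []~p holds vacuously. ✓
w2: successors {w3, w5}; ~p there: w3:T, w5:F. ✗
w3: no successors, so []~p holds vacuously. ✓
w4: successors {w1, w3, w5}; ~p there: w1:F, w3:T, w5:F. ✗
w5: no successors, so []~p holds vacuously. ✓
w6: successors {w1, w3, w5}; ~p there: w1:F, w3:T, w5:F. ✗
— 4 worlds.
For <>p:
w0: successors {w3}; p there: w3:F. ✗
w1: no successors, so <>p fails. ✗
w2: successors {w3, w5}; p there: w3:F, w5:T. ✓
w3: no successors, so <>p fails. ✗
w4: successors {w1, w3, w5}; p there: w1:T, w3:F, w5:T. ✓
w5: no successors, so <>p fails. ✗
w6: successors {w1, w3, w5}; p there: w1:T, w3:F, w5:T. ✓
— 3 worlds.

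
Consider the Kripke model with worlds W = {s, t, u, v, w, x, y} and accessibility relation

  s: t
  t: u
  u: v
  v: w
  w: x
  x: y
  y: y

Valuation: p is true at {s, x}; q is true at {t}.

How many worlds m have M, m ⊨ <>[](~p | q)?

6

s: successors {t}; [](~p | q) there: t:T. ✓
t: successors {u}; [](~p | q) there: u:T. ✓
u: successors {v}; [](~p | q) there: v:T. ✓
v: successors {w}; [](~p | q) there: w:F. ✗
w: successors {x}; [](~p | q) there: x:T. ✓
x: successors {y}; [](~p | q) there: y:T. ✓
y: successors {y}; [](~p | q) there: y:T. ✓
Satisfying worlds: {s, t, u, w, x, y}.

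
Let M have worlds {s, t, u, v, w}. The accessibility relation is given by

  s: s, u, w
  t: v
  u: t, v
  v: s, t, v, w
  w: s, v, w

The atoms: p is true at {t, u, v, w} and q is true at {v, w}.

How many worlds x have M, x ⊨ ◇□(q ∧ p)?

2

s: successors {s, u, w}; □(q ∧ p) there: s:F, u:F, w:F. ✗
t: successors {v}; □(q ∧ p) there: v:F. ✗
u: successors {t, v}; □(q ∧ p) there: t:T, v:F. ✓
v: successors {s, t, v, w}; □(q ∧ p) there: s:F, t:T, v:F, w:F. ✓
w: successors {s, v, w}; □(q ∧ p) there: s:F, v:F, w:F. ✗
Satisfying worlds: {u, v}.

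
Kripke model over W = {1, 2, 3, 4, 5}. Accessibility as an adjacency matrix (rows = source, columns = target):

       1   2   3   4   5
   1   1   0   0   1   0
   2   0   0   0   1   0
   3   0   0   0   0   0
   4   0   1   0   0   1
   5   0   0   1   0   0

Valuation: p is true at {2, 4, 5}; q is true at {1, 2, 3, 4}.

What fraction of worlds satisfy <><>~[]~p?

3/5

1: successors {1, 4}; <>~[]~p there: 1:T, 4:T. ✓
2: successors {4}; <>~[]~p there: 4:T. ✓
3: no successors, so <><>~[]~p fails. ✗
4: successors {2, 5}; <>~[]~p there: 2:T, 5:F. ✓
5: successors {3}; <>~[]~p there: 3:F. ✗
That's 3 of 5 worlds, so 3/5.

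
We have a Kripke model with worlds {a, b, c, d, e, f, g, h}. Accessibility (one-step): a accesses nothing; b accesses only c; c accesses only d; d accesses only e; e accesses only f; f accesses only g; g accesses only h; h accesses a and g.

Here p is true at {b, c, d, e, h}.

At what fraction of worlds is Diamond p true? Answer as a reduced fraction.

1/2

a: no successors, so Diamond p fails. ✗
b: successors {c}; p there: c:T. ✓
c: successors {d}; p there: d:T. ✓
d: successors {e}; p there: e:T. ✓
e: successors {f}; p there: f:F. ✗
f: successors {g}; p there: g:F. ✗
g: successors {h}; p there: h:T. ✓
h: successors {a, g}; p there: a:F, g:F. ✗
That's 4 of 8 worlds, so 4/8 = 1/2.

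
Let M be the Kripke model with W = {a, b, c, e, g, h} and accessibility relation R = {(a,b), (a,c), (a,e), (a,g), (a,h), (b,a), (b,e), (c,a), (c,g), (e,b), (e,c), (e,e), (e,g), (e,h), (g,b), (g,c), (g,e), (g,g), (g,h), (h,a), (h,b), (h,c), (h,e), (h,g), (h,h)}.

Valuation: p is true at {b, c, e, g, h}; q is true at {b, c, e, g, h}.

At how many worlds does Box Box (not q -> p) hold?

2

a: successors {b, c, e, g, h}; Box (not q -> p) there: b:F, c:F, e:T, g:T, h:F. ✗
b: successors {a, e}; Box (not q -> p) there: a:T, e:T. ✓
c: successors {a, g}; Box (not q -> p) there: a:T, g:T. ✓
e: successors {b, c, e, g, h}; Box (not q -> p) there: b:F, c:F, e:T, g:T, h:F. ✗
g: successors {b, c, e, g, h}; Box (not q -> p) there: b:F, c:F, e:T, g:T, h:F. ✗
h: successors {a, b, c, e, g, h}; Box (not q -> p) there: a:T, b:F, c:F, e:T, g:T, h:F. ✗
Satisfying worlds: {b, c}.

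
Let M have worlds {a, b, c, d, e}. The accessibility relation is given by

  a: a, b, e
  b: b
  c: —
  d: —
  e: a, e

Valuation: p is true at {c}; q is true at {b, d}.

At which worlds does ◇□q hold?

{a, b}

a: successors {a, b, e}; □q there: a:F, b:T, e:F. ✓
b: successors {b}; □q there: b:T. ✓
c: no successors, so ◇□q fails. ✗
d: no successors, so ◇□q fails. ✗
e: successors {a, e}; □q there: a:F, e:F. ✗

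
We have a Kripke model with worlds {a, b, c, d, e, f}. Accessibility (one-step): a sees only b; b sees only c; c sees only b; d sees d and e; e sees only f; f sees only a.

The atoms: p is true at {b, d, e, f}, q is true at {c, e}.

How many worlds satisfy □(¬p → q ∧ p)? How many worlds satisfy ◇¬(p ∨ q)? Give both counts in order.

For □(¬p → q ∧ p):
a: successors {b}; ¬p → q ∧ p there: b:T. ✓
b: successors {c}; ¬p → q ∧ p there: c:F. ✗
c: successors {b}; ¬p → q ∧ p there: b:T. ✓
d: successors {d, e}; ¬p → q ∧ p there: d:T, e:T. ✓
e: successors {f}; ¬p → q ∧ p there: f:T. ✓
f: successors {a}; ¬p → q ∧ p there: a:F. ✗
— 4 worlds.
For ◇¬(p ∨ q):
a: successors {b}; ¬(p ∨ q) there: b:F. ✗
b: successors {c}; ¬(p ∨ q) there: c:F. ✗
c: successors {b}; ¬(p ∨ q) there: b:F. ✗
d: successors {d, e}; ¬(p ∨ q) there: d:F, e:F. ✗
e: successors {f}; ¬(p ∨ q) there: f:F. ✗
f: successors {a}; ¬(p ∨ q) there: a:T. ✓
— 1 world.

4 and 1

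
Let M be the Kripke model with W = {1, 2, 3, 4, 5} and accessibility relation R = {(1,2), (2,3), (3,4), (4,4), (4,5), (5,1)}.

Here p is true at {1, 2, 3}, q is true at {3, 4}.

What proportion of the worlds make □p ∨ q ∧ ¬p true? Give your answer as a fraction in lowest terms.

1: □p is T, q ∧ ¬p is F. ✓
2: □p is T, q ∧ ¬p is F. ✓
3: □p is F, q ∧ ¬p is F. ✗
4: □p is F, q ∧ ¬p is T. ✓
5: □p is T, q ∧ ¬p is F. ✓
That's 4 of 5 worlds, so 4/5.

4/5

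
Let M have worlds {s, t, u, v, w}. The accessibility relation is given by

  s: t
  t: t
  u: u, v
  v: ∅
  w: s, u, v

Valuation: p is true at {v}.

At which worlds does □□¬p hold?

s: successors {t}; □¬p there: t:T. ✓
t: successors {t}; □¬p there: t:T. ✓
u: successors {u, v}; □¬p there: u:F, v:T. ✗
v: no successors, so □□¬p holds vacuously. ✓
w: successors {s, u, v}; □¬p there: s:T, u:F, v:T. ✗

{s, t, v}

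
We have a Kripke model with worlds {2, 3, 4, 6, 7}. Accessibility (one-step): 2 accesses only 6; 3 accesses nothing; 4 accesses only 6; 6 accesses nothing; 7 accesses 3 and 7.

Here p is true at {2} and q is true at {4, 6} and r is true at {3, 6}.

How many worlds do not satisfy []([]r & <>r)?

3

2: successors {6}; []r & <>r there: 6:F. ✗
3: no successors, so []([]r & <>r) holds vacuously. ✓
4: successors {6}; []r & <>r there: 6:F. ✗
6: no successors, so []([]r & <>r) holds vacuously. ✓
7: successors {3, 7}; []r & <>r there: 3:F, 7:F. ✗
Satisfying worlds: {3, 6}.
So []([]r & <>r) fails at the other 3 worlds.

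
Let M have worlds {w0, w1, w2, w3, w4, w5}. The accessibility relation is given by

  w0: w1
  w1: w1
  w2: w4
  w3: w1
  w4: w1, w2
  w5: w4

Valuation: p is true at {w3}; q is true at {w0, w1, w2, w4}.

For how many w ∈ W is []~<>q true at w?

0

w0: successors {w1}; ~<>q there: w1:F. ✗
w1: successors {w1}; ~<>q there: w1:F. ✗
w2: successors {w4}; ~<>q there: w4:F. ✗
w3: successors {w1}; ~<>q there: w1:F. ✗
w4: successors {w1, w2}; ~<>q there: w1:F, w2:F. ✗
w5: successors {w4}; ~<>q there: w4:F. ✗
Satisfying worlds: ∅.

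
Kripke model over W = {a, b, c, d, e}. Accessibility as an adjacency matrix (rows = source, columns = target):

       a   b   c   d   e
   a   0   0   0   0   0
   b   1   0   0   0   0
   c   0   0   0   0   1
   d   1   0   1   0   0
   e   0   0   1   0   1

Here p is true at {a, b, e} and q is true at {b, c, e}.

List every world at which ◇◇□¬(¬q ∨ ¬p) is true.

{c, e}

a: no successors, so ◇◇□¬(¬q ∨ ¬p) fails. ✗
b: successors {a}; ◇□¬(¬q ∨ ¬p) there: a:F. ✗
c: successors {e}; ◇□¬(¬q ∨ ¬p) there: e:T. ✓
d: successors {a, c}; ◇□¬(¬q ∨ ¬p) there: a:F, c:F. ✗
e: successors {c, e}; ◇□¬(¬q ∨ ¬p) there: c:F, e:T. ✓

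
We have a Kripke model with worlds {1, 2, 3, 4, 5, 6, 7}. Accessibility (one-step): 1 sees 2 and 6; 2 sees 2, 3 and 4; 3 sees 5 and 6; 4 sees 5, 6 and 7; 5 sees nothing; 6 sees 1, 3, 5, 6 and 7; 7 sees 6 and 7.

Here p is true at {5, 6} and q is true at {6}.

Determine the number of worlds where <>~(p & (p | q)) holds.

1: successors {2, 6}; ~(p & (p | q)) there: 2:T, 6:F. ✓
2: successors {2, 3, 4}; ~(p & (p | q)) there: 2:T, 3:T, 4:T. ✓
3: successors {5, 6}; ~(p & (p | q)) there: 5:F, 6:F. ✗
4: successors {5, 6, 7}; ~(p & (p | q)) there: 5:F, 6:F, 7:T. ✓
5: no successors, so <>~(p & (p | q)) fails. ✗
6: successors {1, 3, 5, 6, 7}; ~(p & (p | q)) there: 1:T, 3:T, 5:F, 6:F, 7:T. ✓
7: successors {6, 7}; ~(p & (p | q)) there: 6:F, 7:T. ✓
Satisfying worlds: {1, 2, 4, 6, 7}.

5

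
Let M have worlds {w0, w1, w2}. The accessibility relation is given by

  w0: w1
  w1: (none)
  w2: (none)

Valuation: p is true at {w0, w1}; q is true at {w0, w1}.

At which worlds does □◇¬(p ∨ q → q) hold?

w0: successors {w1}; ◇¬(p ∨ q → q) there: w1:F. ✗
w1: no successors, so □◇¬(p ∨ q → q) holds vacuously. ✓
w2: no successors, so □◇¬(p ∨ q → q) holds vacuously. ✓

{w1, w2}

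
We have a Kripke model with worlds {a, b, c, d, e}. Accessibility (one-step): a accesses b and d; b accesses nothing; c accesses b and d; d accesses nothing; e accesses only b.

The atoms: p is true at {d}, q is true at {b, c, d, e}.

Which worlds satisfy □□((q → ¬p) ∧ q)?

{a, b, c, d, e}

a: successors {b, d}; □((q → ¬p) ∧ q) there: b:T, d:T. ✓
b: no successors, so □□((q → ¬p) ∧ q) holds vacuously. ✓
c: successors {b, d}; □((q → ¬p) ∧ q) there: b:T, d:T. ✓
d: no successors, so □□((q → ¬p) ∧ q) holds vacuously. ✓
e: successors {b}; □((q → ¬p) ∧ q) there: b:T. ✓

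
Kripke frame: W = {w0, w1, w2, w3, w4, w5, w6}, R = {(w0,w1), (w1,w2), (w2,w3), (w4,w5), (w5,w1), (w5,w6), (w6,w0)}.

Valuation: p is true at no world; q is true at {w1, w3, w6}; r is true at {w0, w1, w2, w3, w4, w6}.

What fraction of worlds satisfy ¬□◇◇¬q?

4/7

w0: □◇◇¬q is F. ✓
w1: □◇◇¬q is F. ✓
w2: □◇◇¬q is F. ✓
w3: □◇◇¬q is T. ✗
w4: □◇◇¬q is T. ✗
w5: □◇◇¬q is F. ✓
w6: □◇◇¬q is T. ✗
That's 4 of 7 worlds, so 4/7.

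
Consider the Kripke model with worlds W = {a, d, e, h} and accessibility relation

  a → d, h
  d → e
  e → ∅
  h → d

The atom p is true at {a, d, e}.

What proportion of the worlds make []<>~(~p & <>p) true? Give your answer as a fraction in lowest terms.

3/4

a: successors {d, h}; <>~(~p & <>p) there: d:T, h:T. ✓
d: successors {e}; <>~(~p & <>p) there: e:F. ✗
e: no successors, so []<>~(~p & <>p) holds vacuously. ✓
h: successors {d}; <>~(~p & <>p) there: d:T. ✓
That's 3 of 4 worlds, so 3/4.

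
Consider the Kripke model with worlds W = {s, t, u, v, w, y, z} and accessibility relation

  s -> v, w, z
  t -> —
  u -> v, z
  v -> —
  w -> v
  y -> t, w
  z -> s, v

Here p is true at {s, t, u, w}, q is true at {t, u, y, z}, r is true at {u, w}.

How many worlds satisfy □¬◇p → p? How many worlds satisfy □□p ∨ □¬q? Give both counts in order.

For □¬◇p → p:
s: □¬◇p is F, p is T. ✓
t: □¬◇p is T, p is T. ✓
u: □¬◇p is F, p is T. ✓
v: □¬◇p is T, p is F. ✗
w: □¬◇p is T, p is T. ✓
y: □¬◇p is T, p is F. ✗
z: □¬◇p is F, p is F. ✓
— 5 worlds.
For □□p ∨ □¬q:
s: □□p is F, □¬q is F. ✗
t: □□p is T, □¬q is T. ✓
u: □□p is F, □¬q is F. ✗
v: □□p is T, □¬q is T. ✓
w: □□p is T, □¬q is T. ✓
y: □□p is F, □¬q is F. ✗
z: □□p is F, □¬q is T. ✓
— 4 worlds.

5 and 4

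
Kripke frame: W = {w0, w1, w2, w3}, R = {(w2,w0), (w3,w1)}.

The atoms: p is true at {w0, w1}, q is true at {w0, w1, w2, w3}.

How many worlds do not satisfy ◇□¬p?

w0: no successors, so ◇□¬p fails. ✗
w1: no successors, so ◇□¬p fails. ✗
w2: successors {w0}; □¬p there: w0:T. ✓
w3: successors {w1}; □¬p there: w1:T. ✓
Satisfying worlds: {w2, w3}.
So ◇□¬p fails at the other 2 worlds.

2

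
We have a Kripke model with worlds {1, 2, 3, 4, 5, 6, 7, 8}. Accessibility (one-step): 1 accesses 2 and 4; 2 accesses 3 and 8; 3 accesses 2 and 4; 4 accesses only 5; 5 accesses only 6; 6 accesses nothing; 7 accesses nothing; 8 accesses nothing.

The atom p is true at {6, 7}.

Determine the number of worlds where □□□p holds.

5

1: successors {2, 4}; □□p there: 2:F, 4:T. ✗
2: successors {3, 8}; □□p there: 3:F, 8:T. ✗
3: successors {2, 4}; □□p there: 2:F, 4:T. ✗
4: successors {5}; □□p there: 5:T. ✓
5: successors {6}; □□p there: 6:T. ✓
6: no successors, so □□□p holds vacuously. ✓
7: no successors, so □□□p holds vacuously. ✓
8: no successors, so □□□p holds vacuously. ✓
Satisfying worlds: {4, 5, 6, 7, 8}.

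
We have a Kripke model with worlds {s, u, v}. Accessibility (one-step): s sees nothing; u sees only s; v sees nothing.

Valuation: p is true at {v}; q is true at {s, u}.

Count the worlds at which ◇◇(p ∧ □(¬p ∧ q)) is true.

0

s: no successors, so ◇◇(p ∧ □(¬p ∧ q)) fails. ✗
u: successors {s}; ◇(p ∧ □(¬p ∧ q)) there: s:F. ✗
v: no successors, so ◇◇(p ∧ □(¬p ∧ q)) fails. ✗
Satisfying worlds: ∅.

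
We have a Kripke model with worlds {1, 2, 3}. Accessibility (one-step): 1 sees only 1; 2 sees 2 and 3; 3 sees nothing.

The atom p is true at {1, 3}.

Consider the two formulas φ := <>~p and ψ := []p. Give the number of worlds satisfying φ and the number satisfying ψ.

1 and 2

For <>~p:
1: successors {1}; ~p there: 1:F. ✗
2: successors {2, 3}; ~p there: 2:T, 3:F. ✓
3: no successors, so <>~p fails. ✗
— 1 world.
For []p:
1: successors {1}; p there: 1:T. ✓
2: successors {2, 3}; p there: 2:F, 3:T. ✗
3: no successors, so []p holds vacuously. ✓
— 2 worlds.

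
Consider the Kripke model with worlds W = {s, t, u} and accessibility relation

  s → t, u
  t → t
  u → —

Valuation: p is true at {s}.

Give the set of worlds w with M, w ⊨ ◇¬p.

s: successors {t, u}; ¬p there: t:T, u:T. ✓
t: successors {t}; ¬p there: t:T. ✓
u: no successors, so ◇¬p fails. ✗

{s, t}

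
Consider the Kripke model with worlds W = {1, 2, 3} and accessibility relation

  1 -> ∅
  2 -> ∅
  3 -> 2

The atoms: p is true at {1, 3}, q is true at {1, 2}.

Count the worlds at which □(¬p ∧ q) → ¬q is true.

1: □(¬p ∧ q) is T, ¬q is F. ✗
2: □(¬p ∧ q) is T, ¬q is F. ✗
3: □(¬p ∧ q) is T, ¬q is T. ✓
Satisfying worlds: {3}.

1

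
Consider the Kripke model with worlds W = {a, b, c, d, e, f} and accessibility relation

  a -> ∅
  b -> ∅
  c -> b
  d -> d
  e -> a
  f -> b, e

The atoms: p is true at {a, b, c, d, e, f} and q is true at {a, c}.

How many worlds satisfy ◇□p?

4

a: no successors, so ◇□p fails. ✗
b: no successors, so ◇□p fails. ✗
c: successors {b}; □p there: b:T. ✓
d: successors {d}; □p there: d:T. ✓
e: successors {a}; □p there: a:T. ✓
f: successors {b, e}; □p there: b:T, e:T. ✓
Satisfying worlds: {c, d, e, f}.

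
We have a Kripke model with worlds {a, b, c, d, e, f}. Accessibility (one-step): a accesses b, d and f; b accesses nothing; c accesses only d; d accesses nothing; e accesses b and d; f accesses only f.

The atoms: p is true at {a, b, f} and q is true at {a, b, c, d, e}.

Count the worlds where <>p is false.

3

a: successors {b, d, f}; p there: b:T, d:F, f:T. ✓
b: no successors, so <>p fails. ✗
c: successors {d}; p there: d:F. ✗
d: no successors, so <>p fails. ✗
e: successors {b, d}; p there: b:T, d:F. ✓
f: successors {f}; p there: f:T. ✓
Satisfying worlds: {a, e, f}.
So <>p fails at the other 3 worlds.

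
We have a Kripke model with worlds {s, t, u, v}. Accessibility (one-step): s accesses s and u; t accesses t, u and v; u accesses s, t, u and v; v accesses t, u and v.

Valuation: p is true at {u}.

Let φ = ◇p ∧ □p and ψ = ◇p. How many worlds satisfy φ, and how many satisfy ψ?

For ◇p ∧ □p:
s: ◇p is T, □p is F. ✗
t: ◇p is T, □p is F. ✗
u: ◇p is T, □p is F. ✗
v: ◇p is T, □p is F. ✗
— 0 worlds.
For ◇p:
s: successors {s, u}; p there: s:F, u:T. ✓
t: successors {t, u, v}; p there: t:F, u:T, v:F. ✓
u: successors {s, t, u, v}; p there: s:F, t:F, u:T, v:F. ✓
v: successors {t, u, v}; p there: t:F, u:T, v:F. ✓
— 4 worlds.

0 and 4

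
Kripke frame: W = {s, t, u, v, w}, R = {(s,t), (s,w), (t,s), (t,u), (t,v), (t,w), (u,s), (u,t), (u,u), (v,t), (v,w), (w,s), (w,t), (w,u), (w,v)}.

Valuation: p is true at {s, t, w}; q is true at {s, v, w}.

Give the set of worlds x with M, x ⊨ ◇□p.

s: successors {t, w}; □p there: t:F, w:F. ✗
t: successors {s, u, v, w}; □p there: s:T, u:F, v:T, w:F. ✓
u: successors {s, t, u}; □p there: s:T, t:F, u:F. ✓
v: successors {t, w}; □p there: t:F, w:F. ✗
w: successors {s, t, u, v}; □p there: s:T, t:F, u:F, v:T. ✓

{t, u, w}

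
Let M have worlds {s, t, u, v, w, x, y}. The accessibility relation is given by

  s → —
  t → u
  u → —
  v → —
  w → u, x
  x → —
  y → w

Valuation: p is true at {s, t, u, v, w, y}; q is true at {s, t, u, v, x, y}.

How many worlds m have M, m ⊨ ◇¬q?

s: no successors, so ◇¬q fails. ✗
t: successors {u}; ¬q there: u:F. ✗
u: no successors, so ◇¬q fails. ✗
v: no successors, so ◇¬q fails. ✗
w: successors {u, x}; ¬q there: u:F, x:F. ✗
x: no successors, so ◇¬q fails. ✗
y: successors {w}; ¬q there: w:T. ✓
Satisfying worlds: {y}.

1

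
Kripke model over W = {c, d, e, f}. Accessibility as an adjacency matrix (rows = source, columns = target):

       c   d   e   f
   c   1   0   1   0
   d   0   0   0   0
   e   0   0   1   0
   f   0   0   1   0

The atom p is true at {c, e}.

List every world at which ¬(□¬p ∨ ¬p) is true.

{c, e}

c: □¬p ∨ ¬p is F. ✓
d: □¬p ∨ ¬p is T. ✗
e: □¬p ∨ ¬p is F. ✓
f: □¬p ∨ ¬p is T. ✗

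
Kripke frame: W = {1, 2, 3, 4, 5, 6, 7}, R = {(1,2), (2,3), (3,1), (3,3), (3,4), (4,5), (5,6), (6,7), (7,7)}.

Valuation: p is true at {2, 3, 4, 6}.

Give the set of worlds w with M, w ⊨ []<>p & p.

{2, 4}

1: []<>p is T, p is F. ✗
2: []<>p is T, p is T. ✓
3: []<>p is F, p is T. ✗
4: []<>p is T, p is T. ✓
5: []<>p is F, p is F. ✗
6: []<>p is F, p is T. ✗
7: []<>p is F, p is F. ✗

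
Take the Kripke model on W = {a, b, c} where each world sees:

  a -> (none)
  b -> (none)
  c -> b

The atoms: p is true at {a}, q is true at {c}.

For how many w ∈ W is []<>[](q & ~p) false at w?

1

a: no successors, so []<>[](q & ~p) holds vacuously. ✓
b: no successors, so []<>[](q & ~p) holds vacuously. ✓
c: successors {b}; <>[](q & ~p) there: b:F. ✗
Satisfying worlds: {a, b}.
So []<>[](q & ~p) fails at the other 1 world.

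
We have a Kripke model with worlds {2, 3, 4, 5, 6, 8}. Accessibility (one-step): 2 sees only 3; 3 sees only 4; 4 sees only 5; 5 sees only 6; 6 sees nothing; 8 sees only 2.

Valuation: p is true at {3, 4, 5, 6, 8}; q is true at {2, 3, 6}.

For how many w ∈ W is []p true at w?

5

2: successors {3}; p there: 3:T. ✓
3: successors {4}; p there: 4:T. ✓
4: successors {5}; p there: 5:T. ✓
5: successors {6}; p there: 6:T. ✓
6: no successors, so []p holds vacuously. ✓
8: successors {2}; p there: 2:F. ✗
Satisfying worlds: {2, 3, 4, 5, 6}.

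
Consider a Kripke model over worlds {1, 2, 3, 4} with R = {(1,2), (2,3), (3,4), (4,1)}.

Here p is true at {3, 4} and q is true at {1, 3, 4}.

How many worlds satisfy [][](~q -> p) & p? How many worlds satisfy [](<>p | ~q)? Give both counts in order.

1 and 2

For [][](~q -> p) & p:
1: [][](~q -> p) is T, p is F. ✗
2: [][](~q -> p) is T, p is F. ✗
3: [][](~q -> p) is T, p is T. ✓
4: [][](~q -> p) is F, p is T. ✗
— 1 world.
For [](<>p | ~q):
1: successors {2}; <>p | ~q there: 2:T. ✓
2: successors {3}; <>p | ~q there: 3:T. ✓
3: successors {4}; <>p | ~q there: 4:F. ✗
4: successors {1}; <>p | ~q there: 1:F. ✗
— 2 worlds.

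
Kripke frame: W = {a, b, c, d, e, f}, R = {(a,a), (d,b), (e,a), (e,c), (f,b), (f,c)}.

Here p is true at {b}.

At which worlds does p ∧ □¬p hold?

{b}

a: p is F, □¬p is T. ✗
b: p is T, □¬p is T. ✓
c: p is F, □¬p is T. ✗
d: p is F, □¬p is F. ✗
e: p is F, □¬p is T. ✗
f: p is F, □¬p is F. ✗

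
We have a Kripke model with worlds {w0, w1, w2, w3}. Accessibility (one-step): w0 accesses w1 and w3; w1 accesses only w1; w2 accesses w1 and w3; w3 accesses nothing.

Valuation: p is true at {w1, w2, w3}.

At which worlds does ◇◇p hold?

w0: successors {w1, w3}; ◇p there: w1:T, w3:F. ✓
w1: successors {w1}; ◇p there: w1:T. ✓
w2: successors {w1, w3}; ◇p there: w1:T, w3:F. ✓
w3: no successors, so ◇◇p fails. ✗

{w0, w1, w2}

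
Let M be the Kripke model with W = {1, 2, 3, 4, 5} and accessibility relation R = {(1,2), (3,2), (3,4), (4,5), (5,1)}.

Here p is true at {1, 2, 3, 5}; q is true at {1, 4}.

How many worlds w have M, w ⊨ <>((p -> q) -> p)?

4

1: successors {2}; (p -> q) -> p there: 2:T. ✓
2: no successors, so <>((p -> q) -> p) fails. ✗
3: successors {2, 4}; (p -> q) -> p there: 2:T, 4:F. ✓
4: successors {5}; (p -> q) -> p there: 5:T. ✓
5: successors {1}; (p -> q) -> p there: 1:T. ✓
Satisfying worlds: {1, 3, 4, 5}.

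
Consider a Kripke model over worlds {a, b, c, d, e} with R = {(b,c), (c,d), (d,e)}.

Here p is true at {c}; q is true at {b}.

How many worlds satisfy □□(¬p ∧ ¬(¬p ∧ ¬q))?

3

a: no successors, so □□(¬p ∧ ¬(¬p ∧ ¬q)) holds vacuously. ✓
b: successors {c}; □(¬p ∧ ¬(¬p ∧ ¬q)) there: c:F. ✗
c: successors {d}; □(¬p ∧ ¬(¬p ∧ ¬q)) there: d:F. ✗
d: successors {e}; □(¬p ∧ ¬(¬p ∧ ¬q)) there: e:T. ✓
e: no successors, so □□(¬p ∧ ¬(¬p ∧ ¬q)) holds vacuously. ✓
Satisfying worlds: {a, d, e}.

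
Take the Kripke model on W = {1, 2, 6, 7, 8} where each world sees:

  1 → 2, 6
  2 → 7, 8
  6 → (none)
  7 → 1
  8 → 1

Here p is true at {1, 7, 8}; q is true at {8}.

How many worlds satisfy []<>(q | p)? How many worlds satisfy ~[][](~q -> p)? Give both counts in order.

For []<>(q | p):
1: successors {2, 6}; <>(q | p) there: 2:T, 6:F. ✗
2: successors {7, 8}; <>(q | p) there: 7:T, 8:T. ✓
6: no successors, so []<>(q | p) holds vacuously. ✓
7: successors {1}; <>(q | p) there: 1:F. ✗
8: successors {1}; <>(q | p) there: 1:F. ✗
— 2 worlds.
For ~[][](~q -> p):
1: [][](~q -> p) is T. ✗
2: [][](~q -> p) is T. ✗
6: [][](~q -> p) is T. ✗
7: [][](~q -> p) is F. ✓
8: [][](~q -> p) is F. ✓
— 2 worlds.

2 and 2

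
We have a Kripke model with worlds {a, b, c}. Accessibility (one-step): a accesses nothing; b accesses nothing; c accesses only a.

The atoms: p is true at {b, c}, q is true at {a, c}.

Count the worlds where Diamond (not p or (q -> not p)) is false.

2

a: no successors, so Diamond (not p or (q -> not p)) fails. ✗
b: no successors, so Diamond (not p or (q -> not p)) fails. ✗
c: successors {a}; not p or (q -> not p) there: a:T. ✓
Satisfying worlds: {c}.
So Diamond (not p or (q -> not p)) fails at the other 2 worlds.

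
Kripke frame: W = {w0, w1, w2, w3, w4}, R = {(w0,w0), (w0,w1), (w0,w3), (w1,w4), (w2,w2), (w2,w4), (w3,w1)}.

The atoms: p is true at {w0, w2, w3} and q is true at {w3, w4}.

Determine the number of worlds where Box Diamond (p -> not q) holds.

3

w0: successors {w0, w1, w3}; Diamond (p -> not q) there: w0:T, w1:T, w3:T. ✓
w1: successors {w4}; Diamond (p -> not q) there: w4:F. ✗
w2: successors {w2, w4}; Diamond (p -> not q) there: w2:T, w4:F. ✗
w3: successors {w1}; Diamond (p -> not q) there: w1:T. ✓
w4: no successors, so Box Diamond (p -> not q) holds vacuously. ✓
Satisfying worlds: {w0, w3, w4}.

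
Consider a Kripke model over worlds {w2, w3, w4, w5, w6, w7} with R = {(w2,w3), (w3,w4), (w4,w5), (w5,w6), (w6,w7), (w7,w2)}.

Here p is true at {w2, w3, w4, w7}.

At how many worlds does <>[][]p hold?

w2: successors {w3}; [][]p there: w3:F. ✗
w3: successors {w4}; [][]p there: w4:F. ✗
w4: successors {w5}; [][]p there: w5:T. ✓
w5: successors {w6}; [][]p there: w6:T. ✓
w6: successors {w7}; [][]p there: w7:T. ✓
w7: successors {w2}; [][]p there: w2:T. ✓
Satisfying worlds: {w4, w5, w6, w7}.

4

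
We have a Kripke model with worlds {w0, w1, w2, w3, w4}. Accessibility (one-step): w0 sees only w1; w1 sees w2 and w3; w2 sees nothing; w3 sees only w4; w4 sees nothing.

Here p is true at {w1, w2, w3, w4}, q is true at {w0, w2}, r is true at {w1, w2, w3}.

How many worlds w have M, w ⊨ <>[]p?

3

w0: successors {w1}; []p there: w1:T. ✓
w1: successors {w2, w3}; []p there: w2:T, w3:T. ✓
w2: no successors, so <>[]p fails. ✗
w3: successors {w4}; []p there: w4:T. ✓
w4: no successors, so <>[]p fails. ✗
Satisfying worlds: {w0, w1, w3}.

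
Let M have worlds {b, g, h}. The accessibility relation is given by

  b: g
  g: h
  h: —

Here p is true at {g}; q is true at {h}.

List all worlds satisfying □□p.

{g, h}

b: successors {g}; □p there: g:F. ✗
g: successors {h}; □p there: h:T. ✓
h: no successors, so □□p holds vacuously. ✓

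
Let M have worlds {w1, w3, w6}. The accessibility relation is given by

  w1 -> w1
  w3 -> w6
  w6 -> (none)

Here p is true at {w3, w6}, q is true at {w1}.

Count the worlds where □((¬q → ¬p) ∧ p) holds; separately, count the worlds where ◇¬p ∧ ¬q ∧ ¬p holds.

1 and 0

For □((¬q → ¬p) ∧ p):
w1: successors {w1}; (¬q → ¬p) ∧ p there: w1:F. ✗
w3: successors {w6}; (¬q → ¬p) ∧ p there: w6:F. ✗
w6: no successors, so □((¬q → ¬p) ∧ p) holds vacuously. ✓
— 1 world.
For ◇¬p ∧ ¬q ∧ ¬p:
w1: ◇¬p is T, ¬q ∧ ¬p is F. ✗
w3: ◇¬p is F, ¬q ∧ ¬p is F. ✗
w6: ◇¬p is F, ¬q ∧ ¬p is F. ✗
— 0 worlds.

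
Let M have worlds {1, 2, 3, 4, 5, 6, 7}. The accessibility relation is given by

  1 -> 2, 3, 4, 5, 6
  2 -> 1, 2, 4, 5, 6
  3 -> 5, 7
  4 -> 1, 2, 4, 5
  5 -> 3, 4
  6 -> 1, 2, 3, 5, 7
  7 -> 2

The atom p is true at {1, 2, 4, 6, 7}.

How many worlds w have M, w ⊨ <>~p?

1: successors {2, 3, 4, 5, 6}; ~p there: 2:F, 3:T, 4:F, 5:T, 6:F. ✓
2: successors {1, 2, 4, 5, 6}; ~p there: 1:F, 2:F, 4:F, 5:T, 6:F. ✓
3: successors {5, 7}; ~p there: 5:T, 7:F. ✓
4: successors {1, 2, 4, 5}; ~p there: 1:F, 2:F, 4:F, 5:T. ✓
5: successors {3, 4}; ~p there: 3:T, 4:F. ✓
6: successors {1, 2, 3, 5, 7}; ~p there: 1:F, 2:F, 3:T, 5:T, 7:F. ✓
7: successors {2}; ~p there: 2:F. ✗
Satisfying worlds: {1, 2, 3, 4, 5, 6}.

6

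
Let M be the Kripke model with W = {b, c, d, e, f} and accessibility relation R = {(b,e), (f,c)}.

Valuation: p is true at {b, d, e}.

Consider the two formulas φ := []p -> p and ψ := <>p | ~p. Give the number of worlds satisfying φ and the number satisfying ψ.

For []p -> p:
b: []p is T, p is T. ✓
c: []p is T, p is F. ✗
d: []p is T, p is T. ✓
e: []p is T, p is T. ✓
f: []p is F, p is F. ✓
— 4 worlds.
For <>p | ~p:
b: <>p is T, ~p is F. ✓
c: <>p is F, ~p is T. ✓
d: <>p is F, ~p is F. ✗
e: <>p is F, ~p is F. ✗
f: <>p is F, ~p is T. ✓
— 3 worlds.

4 and 3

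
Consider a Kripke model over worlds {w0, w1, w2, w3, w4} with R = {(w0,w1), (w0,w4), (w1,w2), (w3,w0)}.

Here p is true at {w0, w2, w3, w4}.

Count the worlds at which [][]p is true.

w0: successors {w1, w4}; []p there: w1:T, w4:T. ✓
w1: successors {w2}; []p there: w2:T. ✓
w2: no successors, so [][]p holds vacuously. ✓
w3: successors {w0}; []p there: w0:F. ✗
w4: no successors, so [][]p holds vacuously. ✓
Satisfying worlds: {w0, w1, w2, w4}.

4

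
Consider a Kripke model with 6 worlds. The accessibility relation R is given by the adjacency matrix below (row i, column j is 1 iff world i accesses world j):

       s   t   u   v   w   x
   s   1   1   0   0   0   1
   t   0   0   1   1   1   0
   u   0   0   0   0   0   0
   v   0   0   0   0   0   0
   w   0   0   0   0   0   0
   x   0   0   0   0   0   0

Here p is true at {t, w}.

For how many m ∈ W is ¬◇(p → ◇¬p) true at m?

4

s: ◇(p → ◇¬p) is T. ✗
t: ◇(p → ◇¬p) is T. ✗
u: ◇(p → ◇¬p) is F. ✓
v: ◇(p → ◇¬p) is F. ✓
w: ◇(p → ◇¬p) is F. ✓
x: ◇(p → ◇¬p) is F. ✓
Satisfying worlds: {u, v, w, x}.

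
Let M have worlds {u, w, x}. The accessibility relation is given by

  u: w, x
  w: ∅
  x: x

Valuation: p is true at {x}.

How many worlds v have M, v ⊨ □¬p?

1

u: successors {w, x}; ¬p there: w:T, x:F. ✗
w: no successors, so □¬p holds vacuously. ✓
x: successors {x}; ¬p there: x:F. ✗
Satisfying worlds: {w}.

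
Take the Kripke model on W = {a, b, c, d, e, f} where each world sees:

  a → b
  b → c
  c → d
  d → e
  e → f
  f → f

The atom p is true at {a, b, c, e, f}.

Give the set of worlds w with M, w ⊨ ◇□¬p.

{b}

a: successors {b}; □¬p there: b:F. ✗
b: successors {c}; □¬p there: c:T. ✓
c: successors {d}; □¬p there: d:F. ✗
d: successors {e}; □¬p there: e:F. ✗
e: successors {f}; □¬p there: f:F. ✗
f: successors {f}; □¬p there: f:F. ✗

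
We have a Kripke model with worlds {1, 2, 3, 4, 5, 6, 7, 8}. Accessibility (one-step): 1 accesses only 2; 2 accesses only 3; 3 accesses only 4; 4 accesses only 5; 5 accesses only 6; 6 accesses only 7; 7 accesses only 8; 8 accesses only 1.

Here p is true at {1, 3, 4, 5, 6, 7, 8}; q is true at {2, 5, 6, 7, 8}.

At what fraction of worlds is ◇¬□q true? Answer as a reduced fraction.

1: successors {2}; ¬□q there: 2:T. ✓
2: successors {3}; ¬□q there: 3:T. ✓
3: successors {4}; ¬□q there: 4:F. ✗
4: successors {5}; ¬□q there: 5:F. ✗
5: successors {6}; ¬□q there: 6:F. ✗
6: successors {7}; ¬□q there: 7:F. ✗
7: successors {8}; ¬□q there: 8:T. ✓
8: successors {1}; ¬□q there: 1:F. ✗
That's 3 of 8 worlds, so 3/8.

3/8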